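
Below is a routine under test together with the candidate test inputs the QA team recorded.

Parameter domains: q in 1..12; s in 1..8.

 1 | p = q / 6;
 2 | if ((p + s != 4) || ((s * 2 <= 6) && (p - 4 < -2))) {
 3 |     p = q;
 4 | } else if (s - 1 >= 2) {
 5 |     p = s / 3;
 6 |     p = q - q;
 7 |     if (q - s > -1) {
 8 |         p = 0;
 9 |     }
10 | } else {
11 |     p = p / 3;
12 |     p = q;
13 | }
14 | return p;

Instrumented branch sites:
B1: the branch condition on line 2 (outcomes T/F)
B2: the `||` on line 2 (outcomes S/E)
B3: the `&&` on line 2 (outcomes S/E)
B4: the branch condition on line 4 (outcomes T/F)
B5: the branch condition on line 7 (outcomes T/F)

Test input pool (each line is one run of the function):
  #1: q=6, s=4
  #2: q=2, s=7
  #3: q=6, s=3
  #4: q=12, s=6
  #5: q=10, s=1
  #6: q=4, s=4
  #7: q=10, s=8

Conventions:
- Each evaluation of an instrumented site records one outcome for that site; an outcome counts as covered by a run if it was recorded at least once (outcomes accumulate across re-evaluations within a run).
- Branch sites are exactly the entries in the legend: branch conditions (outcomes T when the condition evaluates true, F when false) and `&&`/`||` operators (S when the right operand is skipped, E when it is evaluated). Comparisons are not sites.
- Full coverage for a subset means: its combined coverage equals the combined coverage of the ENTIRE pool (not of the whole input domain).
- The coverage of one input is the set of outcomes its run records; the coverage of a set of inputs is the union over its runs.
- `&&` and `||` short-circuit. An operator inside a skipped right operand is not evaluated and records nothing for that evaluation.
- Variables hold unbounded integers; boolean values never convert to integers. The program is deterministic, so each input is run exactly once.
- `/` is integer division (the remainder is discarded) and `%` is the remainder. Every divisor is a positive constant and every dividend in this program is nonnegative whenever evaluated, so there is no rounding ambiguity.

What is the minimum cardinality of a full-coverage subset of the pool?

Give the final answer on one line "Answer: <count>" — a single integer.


test 1 (q=6, s=4) fires B2->S, B1->T; hits B1=T, B2=S
test 2 (q=2, s=7) fires B2->S, B1->T; hits B1=T, B2=S
test 3 (q=6, s=3) fires B2->E, B3->E, B1->T; hits B1=T, B2=E, B3=E
test 4 (q=12, s=6) fires B2->S, B1->T; hits B1=T, B2=S
test 5 (q=10, s=1) fires B2->S, B1->T; hits B1=T, B2=S
test 6 (q=4, s=4) fires B2->E, B3->S, B1->F, B4->T, B5->T; hits B1=F, B2=E, B3=S, B4=T, B5=T
test 7 (q=10, s=8) fires B2->S, B1->T; hits B1=T, B2=S
the full pool covers 8 outcomes: B1=T, B1=F, B2=S, B2=E, B3=S, B3=E, B4=T, B5=T
no size-1 subset reaches all 8 outcomes (best union: 5/8)
no size-2 subset reaches all 8 outcomes (best union: 7/8)
size 3: inputs {1, 3, 6} cover all 8 outcomes, and no lexicographically smaller subset of this size does
Answer: 3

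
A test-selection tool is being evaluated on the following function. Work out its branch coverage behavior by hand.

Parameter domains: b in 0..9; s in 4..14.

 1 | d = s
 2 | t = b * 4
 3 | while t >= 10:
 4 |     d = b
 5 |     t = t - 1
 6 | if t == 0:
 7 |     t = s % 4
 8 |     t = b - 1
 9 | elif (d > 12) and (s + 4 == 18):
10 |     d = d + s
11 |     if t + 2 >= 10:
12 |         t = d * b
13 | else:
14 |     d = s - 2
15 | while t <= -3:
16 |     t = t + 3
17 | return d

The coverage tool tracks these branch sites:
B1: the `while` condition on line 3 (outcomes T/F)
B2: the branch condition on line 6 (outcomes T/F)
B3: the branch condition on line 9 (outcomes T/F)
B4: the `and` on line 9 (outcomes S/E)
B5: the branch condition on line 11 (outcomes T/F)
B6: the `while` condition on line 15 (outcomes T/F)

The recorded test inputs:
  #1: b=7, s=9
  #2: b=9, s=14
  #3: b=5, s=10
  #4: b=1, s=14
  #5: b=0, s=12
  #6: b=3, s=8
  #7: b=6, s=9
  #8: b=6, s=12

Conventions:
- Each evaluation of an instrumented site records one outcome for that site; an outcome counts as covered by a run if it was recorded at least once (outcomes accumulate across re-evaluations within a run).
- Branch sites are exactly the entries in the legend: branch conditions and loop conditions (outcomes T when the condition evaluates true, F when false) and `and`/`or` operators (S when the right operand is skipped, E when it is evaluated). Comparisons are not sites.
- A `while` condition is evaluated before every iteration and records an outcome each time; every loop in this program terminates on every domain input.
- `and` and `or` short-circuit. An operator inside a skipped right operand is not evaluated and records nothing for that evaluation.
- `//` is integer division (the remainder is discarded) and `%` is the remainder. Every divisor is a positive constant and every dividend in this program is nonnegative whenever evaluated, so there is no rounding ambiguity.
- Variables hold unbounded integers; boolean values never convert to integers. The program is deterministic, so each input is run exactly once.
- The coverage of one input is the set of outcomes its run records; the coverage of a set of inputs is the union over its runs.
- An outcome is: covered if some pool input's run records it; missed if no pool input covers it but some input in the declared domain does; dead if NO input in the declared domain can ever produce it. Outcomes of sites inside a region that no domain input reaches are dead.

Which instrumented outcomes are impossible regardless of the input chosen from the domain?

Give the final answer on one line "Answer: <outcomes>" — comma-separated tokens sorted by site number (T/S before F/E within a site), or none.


running all 110 domain inputs and tallying outcomes:
  B6=T: never recorded by any domain input -> dead
  reachable outcomes have witnesses, e.g. B1=T (e.g. b=3, s=4), B1=F (e.g. b=0, s=4), B2=T (e.g. b=0, s=4), B2=F (e.g. b=1, s=4)
Answer: B6=T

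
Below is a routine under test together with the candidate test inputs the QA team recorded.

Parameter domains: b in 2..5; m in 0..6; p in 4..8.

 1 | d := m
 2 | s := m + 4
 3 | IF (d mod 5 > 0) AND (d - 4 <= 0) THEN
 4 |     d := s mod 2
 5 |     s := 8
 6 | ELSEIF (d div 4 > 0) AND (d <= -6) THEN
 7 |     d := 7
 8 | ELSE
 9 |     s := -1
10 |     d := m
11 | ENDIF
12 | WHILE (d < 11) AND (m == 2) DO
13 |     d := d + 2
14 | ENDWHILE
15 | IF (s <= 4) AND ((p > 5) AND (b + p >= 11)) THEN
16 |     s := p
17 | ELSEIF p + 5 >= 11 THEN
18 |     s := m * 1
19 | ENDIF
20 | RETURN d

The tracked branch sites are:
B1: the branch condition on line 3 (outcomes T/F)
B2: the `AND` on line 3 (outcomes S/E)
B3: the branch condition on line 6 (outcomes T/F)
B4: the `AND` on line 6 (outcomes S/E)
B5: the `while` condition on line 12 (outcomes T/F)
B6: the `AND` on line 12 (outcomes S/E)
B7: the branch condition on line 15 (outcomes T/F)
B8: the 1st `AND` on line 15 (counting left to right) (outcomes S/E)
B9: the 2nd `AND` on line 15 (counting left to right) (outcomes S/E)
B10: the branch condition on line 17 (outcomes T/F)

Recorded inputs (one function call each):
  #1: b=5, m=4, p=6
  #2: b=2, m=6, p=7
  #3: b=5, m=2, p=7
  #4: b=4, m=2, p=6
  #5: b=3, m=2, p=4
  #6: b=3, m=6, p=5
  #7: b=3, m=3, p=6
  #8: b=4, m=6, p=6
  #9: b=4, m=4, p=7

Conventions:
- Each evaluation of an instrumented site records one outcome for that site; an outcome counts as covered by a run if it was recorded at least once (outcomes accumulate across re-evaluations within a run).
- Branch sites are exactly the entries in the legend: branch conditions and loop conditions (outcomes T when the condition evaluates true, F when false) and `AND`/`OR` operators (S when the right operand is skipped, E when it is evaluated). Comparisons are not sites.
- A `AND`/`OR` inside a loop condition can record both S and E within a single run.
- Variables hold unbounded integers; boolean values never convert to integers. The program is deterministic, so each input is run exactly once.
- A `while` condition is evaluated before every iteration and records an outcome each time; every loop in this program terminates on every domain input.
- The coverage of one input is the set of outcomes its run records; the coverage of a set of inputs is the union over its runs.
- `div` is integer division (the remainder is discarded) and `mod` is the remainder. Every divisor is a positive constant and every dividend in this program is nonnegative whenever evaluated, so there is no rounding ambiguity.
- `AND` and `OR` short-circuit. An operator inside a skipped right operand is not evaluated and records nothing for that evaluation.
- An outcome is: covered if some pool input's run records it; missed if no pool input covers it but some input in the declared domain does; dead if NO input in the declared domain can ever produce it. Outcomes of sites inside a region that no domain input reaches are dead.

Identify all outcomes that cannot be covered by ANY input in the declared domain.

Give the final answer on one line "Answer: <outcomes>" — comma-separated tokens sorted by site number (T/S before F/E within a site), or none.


sweeping the full domain (140 inputs) for each outcome:
  B3=T: no domain input ever produces it -> dead
  reachable outcomes have witnesses, e.g. B1=T (e.g. b=2, m=1, p=4), B1=F (e.g. b=2, m=0, p=4), B2=S (e.g. b=2, m=0, p=4), B2=E (e.g. b=2, m=1, p=4)
Answer: B3=T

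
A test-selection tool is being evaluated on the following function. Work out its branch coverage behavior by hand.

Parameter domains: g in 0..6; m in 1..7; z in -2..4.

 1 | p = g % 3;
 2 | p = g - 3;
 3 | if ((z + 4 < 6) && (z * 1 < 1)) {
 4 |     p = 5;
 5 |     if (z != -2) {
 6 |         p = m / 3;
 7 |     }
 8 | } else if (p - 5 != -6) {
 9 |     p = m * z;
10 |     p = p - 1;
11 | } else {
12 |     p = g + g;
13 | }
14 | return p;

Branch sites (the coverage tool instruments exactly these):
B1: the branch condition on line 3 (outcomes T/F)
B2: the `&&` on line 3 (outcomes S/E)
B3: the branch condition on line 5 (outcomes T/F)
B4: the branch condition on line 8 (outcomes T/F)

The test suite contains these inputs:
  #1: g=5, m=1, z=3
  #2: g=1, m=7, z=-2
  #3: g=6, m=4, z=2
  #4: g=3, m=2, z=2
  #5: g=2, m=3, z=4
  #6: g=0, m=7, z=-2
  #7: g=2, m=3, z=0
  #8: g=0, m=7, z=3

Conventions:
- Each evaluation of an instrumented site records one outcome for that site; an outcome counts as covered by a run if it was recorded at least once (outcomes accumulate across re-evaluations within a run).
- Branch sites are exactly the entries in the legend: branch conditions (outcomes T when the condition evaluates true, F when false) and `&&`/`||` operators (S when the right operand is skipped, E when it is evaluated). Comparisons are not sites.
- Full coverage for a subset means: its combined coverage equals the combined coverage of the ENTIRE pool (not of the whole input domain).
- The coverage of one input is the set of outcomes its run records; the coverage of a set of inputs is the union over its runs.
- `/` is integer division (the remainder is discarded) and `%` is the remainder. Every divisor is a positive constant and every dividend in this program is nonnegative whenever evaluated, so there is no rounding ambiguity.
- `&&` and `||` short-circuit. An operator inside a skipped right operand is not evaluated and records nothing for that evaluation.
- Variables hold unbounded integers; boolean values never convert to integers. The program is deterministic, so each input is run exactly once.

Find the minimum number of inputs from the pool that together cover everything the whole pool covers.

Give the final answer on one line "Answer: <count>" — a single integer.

input #1, g=5, m=1, z=3: events B2->S, B1->F, B4->T; outcomes B1=F, B2=S, B4=T
input #2, g=1, m=7, z=-2: events B2->E, B1->T, B3->F; outcomes B1=T, B2=E, B3=F
input #3, g=6, m=4, z=2: events B2->S, B1->F, B4->T; outcomes B1=F, B2=S, B4=T
input #4, g=3, m=2, z=2: events B2->S, B1->F, B4->T; outcomes B1=F, B2=S, B4=T
input #5, g=2, m=3, z=4: events B2->S, B1->F, B4->F; outcomes B1=F, B2=S, B4=F
input #6, g=0, m=7, z=-2: events B2->E, B1->T, B3->F; outcomes B1=T, B2=E, B3=F
input #7, g=2, m=3, z=0: events B2->E, B1->T, B3->T; outcomes B1=T, B2=E, B3=T
input #8, g=0, m=7, z=3: events B2->S, B1->F, B4->T; outcomes B1=F, B2=S, B4=T
pool-wide coverage (8 outcomes): B1=T, B1=F, B2=S, B2=E, B3=T, B3=F, B4=T, B4=F
checked all size-1 subsets: none covers 8 outcomes (max 3/8)
checked all size-2 subsets: none covers 8 outcomes (max 6/8)
checked all size-3 subsets: none covers 8 outcomes (max 7/8)
at size 4, {1, 2, 5, 7} reaches all 8 outcomes; every lexicographically earlier size-4 subset fails

Answer: 4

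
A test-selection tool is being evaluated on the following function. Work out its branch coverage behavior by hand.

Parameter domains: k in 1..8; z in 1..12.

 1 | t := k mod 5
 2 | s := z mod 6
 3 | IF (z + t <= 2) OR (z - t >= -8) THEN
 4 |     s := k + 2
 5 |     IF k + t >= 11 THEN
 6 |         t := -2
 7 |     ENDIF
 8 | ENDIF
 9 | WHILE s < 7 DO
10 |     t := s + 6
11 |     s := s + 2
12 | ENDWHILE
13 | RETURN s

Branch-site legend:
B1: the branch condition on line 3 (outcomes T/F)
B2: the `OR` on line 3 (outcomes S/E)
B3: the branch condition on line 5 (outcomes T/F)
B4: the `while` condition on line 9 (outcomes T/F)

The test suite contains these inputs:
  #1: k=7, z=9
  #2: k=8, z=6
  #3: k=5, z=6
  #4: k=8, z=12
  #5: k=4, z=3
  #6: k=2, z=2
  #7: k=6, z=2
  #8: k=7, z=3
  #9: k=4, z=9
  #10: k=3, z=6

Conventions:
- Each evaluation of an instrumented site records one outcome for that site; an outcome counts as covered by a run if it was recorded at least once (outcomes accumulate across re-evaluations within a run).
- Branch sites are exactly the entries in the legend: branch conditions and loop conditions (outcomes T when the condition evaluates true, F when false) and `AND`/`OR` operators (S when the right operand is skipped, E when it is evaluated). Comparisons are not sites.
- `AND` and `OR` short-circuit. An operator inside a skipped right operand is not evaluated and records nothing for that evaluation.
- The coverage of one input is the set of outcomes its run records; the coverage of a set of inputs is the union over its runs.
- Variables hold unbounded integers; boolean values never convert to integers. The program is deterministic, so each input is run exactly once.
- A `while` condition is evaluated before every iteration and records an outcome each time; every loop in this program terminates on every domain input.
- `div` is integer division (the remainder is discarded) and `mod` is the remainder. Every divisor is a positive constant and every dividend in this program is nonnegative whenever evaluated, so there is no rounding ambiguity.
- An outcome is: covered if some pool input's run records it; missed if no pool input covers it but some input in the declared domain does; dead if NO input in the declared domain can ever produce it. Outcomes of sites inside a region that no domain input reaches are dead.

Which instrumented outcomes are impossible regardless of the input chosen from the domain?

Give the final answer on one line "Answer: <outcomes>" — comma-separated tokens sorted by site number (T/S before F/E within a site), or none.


checking every outcome against all 96 domain inputs:
  B1=F: zero occurrences over every domain input -> dead
  reachable outcomes have witnesses, e.g. B1=T (e.g. k=1, z=1), B2=S (e.g. k=1, z=1), B2=E (e.g. k=1, z=2), B3=T (e.g. k=8, z=1)
Answer: B1=F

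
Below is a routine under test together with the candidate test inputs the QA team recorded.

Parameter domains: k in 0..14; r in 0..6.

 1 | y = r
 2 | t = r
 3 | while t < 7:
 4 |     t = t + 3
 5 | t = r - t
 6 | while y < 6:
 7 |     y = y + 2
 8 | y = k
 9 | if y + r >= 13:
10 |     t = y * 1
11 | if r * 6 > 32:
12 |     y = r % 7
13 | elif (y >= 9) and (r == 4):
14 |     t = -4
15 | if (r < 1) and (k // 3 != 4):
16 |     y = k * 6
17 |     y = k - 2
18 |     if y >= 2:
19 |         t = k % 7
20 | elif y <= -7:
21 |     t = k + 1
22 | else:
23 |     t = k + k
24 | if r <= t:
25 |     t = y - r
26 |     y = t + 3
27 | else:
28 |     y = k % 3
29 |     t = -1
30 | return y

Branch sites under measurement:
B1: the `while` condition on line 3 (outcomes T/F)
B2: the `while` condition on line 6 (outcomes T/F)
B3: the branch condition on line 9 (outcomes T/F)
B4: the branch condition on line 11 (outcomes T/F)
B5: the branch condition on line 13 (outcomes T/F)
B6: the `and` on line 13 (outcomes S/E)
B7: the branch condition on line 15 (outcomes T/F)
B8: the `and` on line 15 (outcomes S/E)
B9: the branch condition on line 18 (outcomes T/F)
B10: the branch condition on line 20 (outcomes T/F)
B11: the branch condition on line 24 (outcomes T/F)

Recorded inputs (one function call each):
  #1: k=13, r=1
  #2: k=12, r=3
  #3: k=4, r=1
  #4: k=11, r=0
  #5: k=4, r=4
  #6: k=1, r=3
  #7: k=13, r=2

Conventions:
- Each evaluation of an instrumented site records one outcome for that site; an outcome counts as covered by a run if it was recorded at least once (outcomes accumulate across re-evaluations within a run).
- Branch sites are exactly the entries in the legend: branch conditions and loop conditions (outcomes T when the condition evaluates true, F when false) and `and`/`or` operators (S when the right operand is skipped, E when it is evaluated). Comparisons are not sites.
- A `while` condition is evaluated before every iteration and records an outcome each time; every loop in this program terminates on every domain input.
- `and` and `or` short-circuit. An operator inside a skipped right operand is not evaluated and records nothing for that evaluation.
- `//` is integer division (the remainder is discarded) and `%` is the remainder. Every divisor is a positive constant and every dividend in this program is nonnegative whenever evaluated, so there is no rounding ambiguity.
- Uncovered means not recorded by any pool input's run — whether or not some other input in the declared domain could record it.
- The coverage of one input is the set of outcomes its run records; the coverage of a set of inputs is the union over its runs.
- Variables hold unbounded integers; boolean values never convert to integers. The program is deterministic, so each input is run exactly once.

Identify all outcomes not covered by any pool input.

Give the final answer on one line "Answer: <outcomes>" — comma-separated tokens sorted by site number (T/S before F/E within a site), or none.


input #1, k=13, r=1: outcomes B1=T, B1=F, B2=T, B2=F, B3=T, B4=F, B5=F, B6=E, B7=F, B8=S, B10=F, B11=T
input #2, k=12, r=3: outcomes B1=T, B1=F, B2=T, B2=F, B3=T, B4=F, B5=F, B6=E, B7=F, B8=S, B10=F, B11=T
input #3, k=4, r=1: outcomes B1=T, B1=F, B2=T, B2=F, B3=F, B4=F, B5=F, B6=S, B7=F, B8=S, B10=F, B11=T
input #4, k=11, r=0: outcomes B1=T, B1=F, B2=T, B2=F, B3=F, B4=F, B5=F, B6=E, B7=T, B8=E, B9=T, B11=T
input #5, k=4, r=4: outcomes B1=T, B1=F, B2=T, B2=F, B3=F, B4=F, B5=F, B6=S, B7=F, B8=S, B10=F, B11=T
input #6, k=1, r=3: outcomes B1=T, B1=F, B2=T, B2=F, B3=F, B4=F, B5=F, B6=S, B7=F, B8=S, B10=F, B11=F
input #7, k=13, r=2: outcomes B1=T, B1=F, B2=T, B2=F, B3=T, B4=F, B5=F, B6=E, B7=F, B8=S, B10=F, B11=T
union over the pool: B1=T, B1=F, B2=T, B2=F, B3=T, B3=F, B4=F, B5=F, B6=S, B6=E, B7=T, B7=F, B8=S, B8=E, B9=T, B10=F, B11=T, B11=F
uncovered (4 of 22): B4=T, B5=T, B9=F, B10=T
Answer: B4=T, B5=T, B9=F, B10=T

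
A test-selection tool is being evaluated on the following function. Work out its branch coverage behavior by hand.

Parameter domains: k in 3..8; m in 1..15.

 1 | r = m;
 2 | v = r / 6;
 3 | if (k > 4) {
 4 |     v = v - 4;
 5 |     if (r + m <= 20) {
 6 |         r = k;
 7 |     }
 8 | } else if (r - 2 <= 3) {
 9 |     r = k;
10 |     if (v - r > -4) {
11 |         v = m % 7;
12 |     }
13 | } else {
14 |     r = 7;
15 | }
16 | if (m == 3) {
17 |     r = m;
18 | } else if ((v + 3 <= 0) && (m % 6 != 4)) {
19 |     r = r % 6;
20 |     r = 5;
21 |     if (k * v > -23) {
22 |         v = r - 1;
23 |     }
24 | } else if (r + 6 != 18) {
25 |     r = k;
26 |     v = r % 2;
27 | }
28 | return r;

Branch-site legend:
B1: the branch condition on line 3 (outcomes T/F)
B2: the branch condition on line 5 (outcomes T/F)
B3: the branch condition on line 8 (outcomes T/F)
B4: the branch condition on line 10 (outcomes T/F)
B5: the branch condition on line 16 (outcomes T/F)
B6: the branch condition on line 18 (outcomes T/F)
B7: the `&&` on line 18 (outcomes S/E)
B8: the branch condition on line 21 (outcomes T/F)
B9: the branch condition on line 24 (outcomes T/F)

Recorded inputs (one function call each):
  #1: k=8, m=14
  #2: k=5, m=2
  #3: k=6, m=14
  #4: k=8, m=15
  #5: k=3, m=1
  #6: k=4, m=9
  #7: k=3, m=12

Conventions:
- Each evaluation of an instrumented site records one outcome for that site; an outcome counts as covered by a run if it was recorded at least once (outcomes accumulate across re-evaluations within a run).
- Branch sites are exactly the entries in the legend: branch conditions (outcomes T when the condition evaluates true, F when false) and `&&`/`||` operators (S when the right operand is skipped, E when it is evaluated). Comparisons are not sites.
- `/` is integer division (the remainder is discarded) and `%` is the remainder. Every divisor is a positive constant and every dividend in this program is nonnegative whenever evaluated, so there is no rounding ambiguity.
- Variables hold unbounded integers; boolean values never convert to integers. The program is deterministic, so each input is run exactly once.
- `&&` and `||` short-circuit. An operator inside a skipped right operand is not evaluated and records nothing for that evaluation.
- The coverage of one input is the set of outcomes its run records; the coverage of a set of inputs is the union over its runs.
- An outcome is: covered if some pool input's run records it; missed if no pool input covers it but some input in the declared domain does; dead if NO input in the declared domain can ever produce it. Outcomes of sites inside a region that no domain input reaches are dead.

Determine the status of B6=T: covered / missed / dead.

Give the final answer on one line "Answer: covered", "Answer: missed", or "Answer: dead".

B6=T is recorded by pool input(s) 2 -> covered

Answer: covered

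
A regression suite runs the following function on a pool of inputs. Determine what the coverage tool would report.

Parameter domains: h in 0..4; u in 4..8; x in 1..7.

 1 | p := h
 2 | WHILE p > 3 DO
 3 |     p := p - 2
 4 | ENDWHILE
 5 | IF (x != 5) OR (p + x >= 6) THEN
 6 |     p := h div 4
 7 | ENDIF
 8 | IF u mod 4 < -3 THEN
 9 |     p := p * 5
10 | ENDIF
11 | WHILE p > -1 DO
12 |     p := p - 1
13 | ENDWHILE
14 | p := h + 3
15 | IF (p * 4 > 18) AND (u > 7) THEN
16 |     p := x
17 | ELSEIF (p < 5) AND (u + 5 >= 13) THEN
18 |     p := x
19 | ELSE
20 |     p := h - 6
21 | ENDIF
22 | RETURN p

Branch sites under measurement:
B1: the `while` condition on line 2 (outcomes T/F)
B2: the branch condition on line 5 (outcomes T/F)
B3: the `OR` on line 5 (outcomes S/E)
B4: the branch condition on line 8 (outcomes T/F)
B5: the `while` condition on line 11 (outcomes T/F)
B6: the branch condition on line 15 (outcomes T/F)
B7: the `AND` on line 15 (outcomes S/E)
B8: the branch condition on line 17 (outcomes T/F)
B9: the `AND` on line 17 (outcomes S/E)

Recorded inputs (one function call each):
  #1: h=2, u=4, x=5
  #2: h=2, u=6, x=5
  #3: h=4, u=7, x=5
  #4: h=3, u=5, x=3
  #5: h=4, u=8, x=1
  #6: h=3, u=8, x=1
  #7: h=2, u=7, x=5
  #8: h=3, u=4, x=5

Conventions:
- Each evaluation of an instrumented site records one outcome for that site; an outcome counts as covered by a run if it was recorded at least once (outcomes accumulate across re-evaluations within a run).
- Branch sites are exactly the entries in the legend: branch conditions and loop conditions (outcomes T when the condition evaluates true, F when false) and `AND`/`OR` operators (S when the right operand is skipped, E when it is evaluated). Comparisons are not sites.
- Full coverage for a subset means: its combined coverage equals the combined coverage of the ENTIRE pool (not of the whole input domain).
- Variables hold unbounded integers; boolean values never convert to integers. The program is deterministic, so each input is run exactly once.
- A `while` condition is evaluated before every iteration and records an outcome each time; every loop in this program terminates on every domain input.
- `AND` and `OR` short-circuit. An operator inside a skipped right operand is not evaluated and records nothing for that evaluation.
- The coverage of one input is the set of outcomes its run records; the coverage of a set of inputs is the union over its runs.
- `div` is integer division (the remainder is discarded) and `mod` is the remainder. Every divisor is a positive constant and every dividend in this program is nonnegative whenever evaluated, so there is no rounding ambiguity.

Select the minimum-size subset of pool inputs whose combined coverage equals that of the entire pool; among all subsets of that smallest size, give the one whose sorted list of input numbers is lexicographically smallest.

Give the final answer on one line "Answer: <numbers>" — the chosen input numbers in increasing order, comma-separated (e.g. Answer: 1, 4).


run #1 (h=2, u=4, x=5) runs B1->F, B3->E, B2->T, B4->F, B5->T, B5->F, B7->E, B6->F, B9->S, B8->F; records B1=F, B2=T, B3=E, B4=F, B5=T, B5=F, B6=F, B7=E, B8=F, B9=S
run #2 (h=2, u=6, x=5) runs B1->F, B3->E, B2->T, B4->F, B5->T, B5->F, B7->E, B6->F, B9->S, B8->F; records B1=F, B2=T, B3=E, B4=F, B5=T, B5=F, B6=F, B7=E, B8=F, B9=S
run #3 (h=4, u=7, x=5) runs B1->T, B1->F, B3->E, B2->T, B4->F, B5->T, B5->T, B5->F, B7->E, B6->F, B9->S, B8->F; records B1=T, B1=F, B2=T, B3=E, B4=F, B5=T, B5=F, B6=F, B7=E, B8=F, B9=S
run #4 (h=3, u=5, x=3) runs B1->F, B3->S, B2->T, B4->F, B5->T, B5->F, B7->E, B6->F, B9->S, B8->F; records B1=F, B2=T, B3=S, B4=F, B5=T, B5=F, B6=F, B7=E, B8=F, B9=S
run #5 (h=4, u=8, x=1) runs B1->T, B1->F, B3->S, B2->T, B4->F, B5->T, B5->T, B5->F, B7->E, B6->T; records B1=T, B1=F, B2=T, B3=S, B4=F, B5=T, B5=F, B6=T, B7=E
run #6 (h=3, u=8, x=1) runs B1->F, B3->S, B2->T, B4->F, B5->T, B5->F, B7->E, B6->T; records B1=F, B2=T, B3=S, B4=F, B5=T, B5=F, B6=T, B7=E
run #7 (h=2, u=7, x=5) runs B1->F, B3->E, B2->T, B4->F, B5->T, B5->F, B7->E, B6->F, B9->S, B8->F; records B1=F, B2=T, B3=E, B4=F, B5=T, B5=F, B6=F, B7=E, B8=F, B9=S
run #8 (h=3, u=4, x=5) runs B1->F, B3->E, B2->T, B4->F, B5->T, B5->F, B7->E, B6->F, B9->S, B8->F; records B1=F, B2=T, B3=E, B4=F, B5=T, B5=F, B6=F, B7=E, B8=F, B9=S
together the pool reaches 13 outcomes: B1=T, B1=F, B2=T, B3=S, B3=E, B4=F, B5=T, B5=F, B6=T, B6=F, B7=E, B8=F, B9=S
size 1 is not enough: best union over all size-1 subsets is 11/13
at size 2, {1, 5} reaches all 13 outcomes; every lexicographically earlier size-2 subset fails
Answer: 1, 5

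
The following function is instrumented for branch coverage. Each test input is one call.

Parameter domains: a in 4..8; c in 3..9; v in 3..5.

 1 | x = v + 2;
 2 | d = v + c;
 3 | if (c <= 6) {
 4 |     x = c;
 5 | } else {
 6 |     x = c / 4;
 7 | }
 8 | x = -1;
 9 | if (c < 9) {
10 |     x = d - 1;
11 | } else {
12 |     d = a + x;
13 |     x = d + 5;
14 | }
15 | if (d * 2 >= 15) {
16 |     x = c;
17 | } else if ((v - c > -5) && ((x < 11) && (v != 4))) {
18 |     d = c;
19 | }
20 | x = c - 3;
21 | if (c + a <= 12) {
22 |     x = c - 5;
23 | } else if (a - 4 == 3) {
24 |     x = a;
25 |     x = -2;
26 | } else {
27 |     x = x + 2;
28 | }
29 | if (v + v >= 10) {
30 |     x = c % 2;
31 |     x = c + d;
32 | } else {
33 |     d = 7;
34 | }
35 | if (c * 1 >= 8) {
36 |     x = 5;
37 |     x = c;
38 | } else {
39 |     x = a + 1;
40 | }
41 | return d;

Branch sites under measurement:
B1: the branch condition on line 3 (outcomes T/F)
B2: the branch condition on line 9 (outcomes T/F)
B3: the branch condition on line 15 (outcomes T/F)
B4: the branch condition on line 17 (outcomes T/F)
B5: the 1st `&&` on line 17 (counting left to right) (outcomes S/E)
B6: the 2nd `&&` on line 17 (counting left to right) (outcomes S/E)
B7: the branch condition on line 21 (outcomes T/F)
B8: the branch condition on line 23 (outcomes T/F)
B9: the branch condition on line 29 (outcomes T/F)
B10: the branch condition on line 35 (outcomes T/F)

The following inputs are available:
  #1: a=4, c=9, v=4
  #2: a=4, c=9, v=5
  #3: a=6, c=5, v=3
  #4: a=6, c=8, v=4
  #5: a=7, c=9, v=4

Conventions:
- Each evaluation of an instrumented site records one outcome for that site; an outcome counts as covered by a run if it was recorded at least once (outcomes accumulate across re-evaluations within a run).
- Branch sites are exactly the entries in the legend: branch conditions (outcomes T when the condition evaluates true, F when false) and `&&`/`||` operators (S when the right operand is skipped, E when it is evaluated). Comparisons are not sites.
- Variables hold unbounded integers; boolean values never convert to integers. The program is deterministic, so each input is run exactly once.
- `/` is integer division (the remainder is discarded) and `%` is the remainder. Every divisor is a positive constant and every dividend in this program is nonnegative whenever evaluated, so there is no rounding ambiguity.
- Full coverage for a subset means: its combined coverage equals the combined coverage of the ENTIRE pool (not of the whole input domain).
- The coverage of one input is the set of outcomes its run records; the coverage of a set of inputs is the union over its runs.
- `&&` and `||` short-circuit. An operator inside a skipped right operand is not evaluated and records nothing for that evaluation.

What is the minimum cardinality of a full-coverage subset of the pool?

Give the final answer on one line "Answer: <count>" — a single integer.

input #1 (a=4, c=9, v=4): events B1->F, B2->F, B3->F, B5->S, B4->F, B7->F, B8->F, B9->F, B10->T; covers B1=F, B2=F, B3=F, B4=F, B5=S, B7=F, B8=F, B9=F, B10=T
input #2 (a=4, c=9, v=5): events B1->F, B2->F, B3->F, B5->E, B6->E, B4->T, B7->F, B8->F, B9->T, B10->T; covers B1=F, B2=F, B3=F, B4=T, B5=E, B6=E, B7=F, B8=F, B9=T, B10=T
input #3 (a=6, c=5, v=3): events B1->T, B2->T, B3->T, B7->T, B9->F, B10->F; covers B1=T, B2=T, B3=T, B7=T, B9=F, B10=F
input #4 (a=6, c=8, v=4): events B1->F, B2->T, B3->T, B7->F, B8->F, B9->F, B10->T; covers B1=F, B2=T, B3=T, B7=F, B8=F, B9=F, B10=T
input #5 (a=7, c=9, v=4): events B1->F, B2->F, B3->F, B5->S, B4->F, B7->F, B8->T, B9->F, B10->T; covers B1=F, B2=F, B3=F, B4=F, B5=S, B7=F, B8=T, B9=F, B10=T
pool-wide coverage (19 outcomes): B1=T, B1=F, B2=T, B2=F, B3=T, B3=F, B4=T, B4=F, B5=S, B5=E, B6=E, B7=T, B7=F, B8=T, B8=F, B9=T, B9=F, B10=T, B10=F
size 1 is not enough: best union over all size-1 subsets is 10/19
size 2 is not enough: best union over all size-2 subsets is 16/19
size 3: inputs {2, 3, 5} cover all 19 outcomes, and no lexicographically smaller subset of this size does

Answer: 3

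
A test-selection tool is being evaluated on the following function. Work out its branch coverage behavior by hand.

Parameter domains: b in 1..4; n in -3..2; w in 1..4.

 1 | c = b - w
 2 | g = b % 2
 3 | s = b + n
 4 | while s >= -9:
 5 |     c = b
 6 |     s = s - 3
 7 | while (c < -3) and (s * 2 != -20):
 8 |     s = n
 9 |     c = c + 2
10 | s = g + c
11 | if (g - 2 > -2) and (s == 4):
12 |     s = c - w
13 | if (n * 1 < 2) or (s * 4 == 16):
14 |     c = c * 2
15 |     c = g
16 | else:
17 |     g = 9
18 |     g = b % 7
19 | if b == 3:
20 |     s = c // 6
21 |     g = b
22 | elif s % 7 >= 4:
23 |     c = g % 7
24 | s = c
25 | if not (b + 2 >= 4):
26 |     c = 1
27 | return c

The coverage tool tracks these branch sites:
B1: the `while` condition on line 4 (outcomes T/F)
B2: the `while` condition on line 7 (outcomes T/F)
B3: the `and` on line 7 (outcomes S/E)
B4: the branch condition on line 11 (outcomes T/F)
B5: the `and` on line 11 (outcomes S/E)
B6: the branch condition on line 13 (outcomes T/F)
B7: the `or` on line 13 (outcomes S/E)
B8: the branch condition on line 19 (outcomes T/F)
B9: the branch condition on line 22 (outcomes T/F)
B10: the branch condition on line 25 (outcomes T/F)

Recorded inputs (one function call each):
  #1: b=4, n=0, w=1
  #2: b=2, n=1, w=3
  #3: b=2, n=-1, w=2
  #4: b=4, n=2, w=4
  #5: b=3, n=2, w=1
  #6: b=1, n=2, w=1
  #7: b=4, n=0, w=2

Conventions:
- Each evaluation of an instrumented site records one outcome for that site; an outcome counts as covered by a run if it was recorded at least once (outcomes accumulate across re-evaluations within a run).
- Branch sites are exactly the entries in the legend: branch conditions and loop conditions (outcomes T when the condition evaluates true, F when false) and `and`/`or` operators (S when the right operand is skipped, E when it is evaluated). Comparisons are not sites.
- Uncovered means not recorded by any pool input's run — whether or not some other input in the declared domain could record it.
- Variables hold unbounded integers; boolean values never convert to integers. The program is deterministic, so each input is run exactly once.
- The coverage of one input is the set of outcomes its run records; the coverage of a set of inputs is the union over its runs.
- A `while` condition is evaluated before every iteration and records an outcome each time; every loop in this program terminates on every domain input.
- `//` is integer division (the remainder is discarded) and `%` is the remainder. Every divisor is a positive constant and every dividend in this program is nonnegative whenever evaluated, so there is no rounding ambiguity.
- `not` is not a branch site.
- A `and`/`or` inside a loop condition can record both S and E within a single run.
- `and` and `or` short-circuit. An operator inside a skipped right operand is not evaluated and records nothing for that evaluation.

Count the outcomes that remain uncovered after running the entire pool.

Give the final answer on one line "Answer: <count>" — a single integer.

input #1, b=4, n=0, w=1: events B1->T, B1->T, B1->T, B1->T, B1->T, B1->F, B3->S, B2->F, B5->S, B4->F, B7->S, B6->T, B8->F, B9->T, ...; outcomes B1=T, B1=F, B2=F, B3=S, B4=F, B5=S, B6=T, B7=S, B8=F, B9=T, B10=F
input #2, b=2, n=1, w=3: events B1->T, B1->T, B1->T, B1->T, B1->T, B1->F, B3->S, B2->F, B5->S, B4->F, B7->S, B6->T, B8->F, B9->F, ...; outcomes B1=T, B1=F, B2=F, B3=S, B4=F, B5=S, B6=T, B7=S, B8=F, B9=F, B10=F
input #3, b=2, n=-1, w=2: events B1->T, B1->T, B1->T, B1->T, B1->F, B3->S, B2->F, B5->S, B4->F, B7->S, B6->T, B8->F, B9->F, B10->F; outcomes B1=T, B1=F, B2=F, B3=S, B4=F, B5=S, B6=T, B7=S, B8=F, B9=F, B10=F
input #4, b=4, n=2, w=4: events B1->T, B1->T, B1->T, B1->T, B1->T, B1->T, B1->F, B3->S, B2->F, B5->S, B4->F, B7->E, B6->T, B8->F, ...; outcomes B1=T, B1=F, B2=F, B3=S, B4=F, B5=S, B6=T, B7=E, B8=F, B9=T, B10=F
input #5, b=3, n=2, w=1: events B1->T, B1->T, B1->T, B1->T, B1->T, B1->F, B3->S, B2->F, B5->E, B4->T, B7->E, B6->F, B8->T, B10->F; outcomes B1=T, B1=F, B2=F, B3=S, B4=T, B5=E, B6=F, B7=E, B8=T, B10=F
input #6, b=1, n=2, w=1: events B1->T, B1->T, B1->T, B1->T, B1->T, B1->F, B3->S, B2->F, B5->E, B4->F, B7->E, B6->F, B8->F, B9->F, ...; outcomes B1=T, B1=F, B2=F, B3=S, B4=F, B5=E, B6=F, B7=E, B8=F, B9=F, B10=T
input #7, b=4, n=0, w=2: events B1->T, B1->T, B1->T, B1->T, B1->T, B1->F, B3->S, B2->F, B5->S, B4->F, B7->S, B6->T, B8->F, B9->T, ...; outcomes B1=T, B1=F, B2=F, B3=S, B4=F, B5=S, B6=T, B7=S, B8=F, B9=T, B10=F
union over the pool: B1=T, B1=F, B2=F, B3=S, B4=T, B4=F, B5=S, B5=E, B6=T, B6=F, B7=S, B7=E, B8=T, B8=F, B9=T, B9=F, B10=T, B10=F
uncovered (2 of 20): B2=T, B3=E

Answer: 2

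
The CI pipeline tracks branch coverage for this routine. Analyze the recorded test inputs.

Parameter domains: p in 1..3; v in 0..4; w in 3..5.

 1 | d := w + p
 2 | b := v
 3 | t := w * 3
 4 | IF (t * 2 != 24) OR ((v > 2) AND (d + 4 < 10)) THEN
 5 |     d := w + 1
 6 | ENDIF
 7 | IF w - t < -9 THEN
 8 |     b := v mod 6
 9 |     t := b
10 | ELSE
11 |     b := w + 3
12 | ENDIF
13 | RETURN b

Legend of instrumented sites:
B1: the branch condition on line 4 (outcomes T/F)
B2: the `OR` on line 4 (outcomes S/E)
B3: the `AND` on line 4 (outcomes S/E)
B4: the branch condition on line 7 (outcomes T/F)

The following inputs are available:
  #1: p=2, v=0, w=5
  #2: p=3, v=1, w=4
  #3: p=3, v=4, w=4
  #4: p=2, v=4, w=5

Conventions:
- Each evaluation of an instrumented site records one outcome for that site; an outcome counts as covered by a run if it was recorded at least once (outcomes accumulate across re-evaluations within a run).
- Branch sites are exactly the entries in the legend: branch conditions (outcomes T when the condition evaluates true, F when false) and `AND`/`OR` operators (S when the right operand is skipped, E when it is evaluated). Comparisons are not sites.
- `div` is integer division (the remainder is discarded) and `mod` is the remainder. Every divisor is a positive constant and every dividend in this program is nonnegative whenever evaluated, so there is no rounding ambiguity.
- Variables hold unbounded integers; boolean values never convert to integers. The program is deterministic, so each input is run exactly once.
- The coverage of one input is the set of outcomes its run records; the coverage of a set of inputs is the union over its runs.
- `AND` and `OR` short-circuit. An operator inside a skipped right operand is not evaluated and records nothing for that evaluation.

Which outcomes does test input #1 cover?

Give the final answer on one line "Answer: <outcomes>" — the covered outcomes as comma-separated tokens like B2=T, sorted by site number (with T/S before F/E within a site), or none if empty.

Simulating input #1 (p=2, v=0, w=5) step by step:
  B2->S, B1->T, B4->T
collecting distinct outcomes: B1=T, B2=S, B4=T

Answer: B1=T, B2=S, B4=T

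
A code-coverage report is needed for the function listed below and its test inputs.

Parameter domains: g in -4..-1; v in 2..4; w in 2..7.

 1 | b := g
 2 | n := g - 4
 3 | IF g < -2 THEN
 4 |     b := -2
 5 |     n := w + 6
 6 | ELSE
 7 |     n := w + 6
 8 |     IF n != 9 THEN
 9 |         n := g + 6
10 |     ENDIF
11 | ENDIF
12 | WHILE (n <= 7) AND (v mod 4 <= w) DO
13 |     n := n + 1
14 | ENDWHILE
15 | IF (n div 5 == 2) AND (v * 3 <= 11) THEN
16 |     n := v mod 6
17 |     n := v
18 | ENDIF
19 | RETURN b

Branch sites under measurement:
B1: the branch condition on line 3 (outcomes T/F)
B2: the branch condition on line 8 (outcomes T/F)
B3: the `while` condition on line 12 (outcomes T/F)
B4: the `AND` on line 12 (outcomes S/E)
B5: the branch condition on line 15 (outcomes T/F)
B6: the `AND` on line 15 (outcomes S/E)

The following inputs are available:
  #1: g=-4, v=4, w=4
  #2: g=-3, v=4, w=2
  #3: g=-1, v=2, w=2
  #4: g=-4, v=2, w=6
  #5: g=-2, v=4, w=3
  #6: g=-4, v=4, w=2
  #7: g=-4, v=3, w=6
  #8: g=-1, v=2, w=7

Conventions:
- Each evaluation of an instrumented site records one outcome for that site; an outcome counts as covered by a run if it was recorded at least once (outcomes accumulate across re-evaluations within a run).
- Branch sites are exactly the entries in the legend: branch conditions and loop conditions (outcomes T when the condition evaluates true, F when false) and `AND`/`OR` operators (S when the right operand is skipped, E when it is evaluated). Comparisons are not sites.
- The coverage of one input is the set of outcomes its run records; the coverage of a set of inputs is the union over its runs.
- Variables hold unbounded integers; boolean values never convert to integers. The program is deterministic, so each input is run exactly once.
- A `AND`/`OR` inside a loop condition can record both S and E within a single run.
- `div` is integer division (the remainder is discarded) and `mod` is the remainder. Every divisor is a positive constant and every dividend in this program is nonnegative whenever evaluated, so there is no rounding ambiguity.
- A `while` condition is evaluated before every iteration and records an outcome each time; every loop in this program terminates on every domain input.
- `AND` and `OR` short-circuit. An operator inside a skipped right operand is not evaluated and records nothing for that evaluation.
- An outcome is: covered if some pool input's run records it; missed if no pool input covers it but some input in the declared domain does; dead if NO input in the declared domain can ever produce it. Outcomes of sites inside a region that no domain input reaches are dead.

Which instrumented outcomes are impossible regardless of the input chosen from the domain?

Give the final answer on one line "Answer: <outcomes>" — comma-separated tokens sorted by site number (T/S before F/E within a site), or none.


running all 72 domain inputs and tallying outcomes:
  reachable outcomes have witnesses, e.g. B1=T (e.g. g=-4, v=2, w=2), B1=F (e.g. g=-2, v=2, w=2), B2=T (e.g. g=-2, v=2, w=2), B2=F (e.g. g=-2, v=2, w=3)
Answer: none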